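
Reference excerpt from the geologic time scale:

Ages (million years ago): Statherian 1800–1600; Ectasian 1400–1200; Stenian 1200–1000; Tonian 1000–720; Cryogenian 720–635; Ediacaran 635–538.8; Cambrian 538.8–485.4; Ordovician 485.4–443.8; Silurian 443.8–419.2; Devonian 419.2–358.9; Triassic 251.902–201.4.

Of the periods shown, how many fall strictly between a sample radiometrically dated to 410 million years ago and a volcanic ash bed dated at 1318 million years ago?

7

The older date is 1318 Ma and the younger is 410 Ma.
Periods with start < 1318 and end > 410 Ma: Stenian (1200–1000), Tonian (1000–720), Cryogenian (720–635), Ediacaran (635–538.8), Cambrian (538.8–485.4), Ordovician (485.4–443.8), Silurian (443.8–419.2).
That is 7 complete periods.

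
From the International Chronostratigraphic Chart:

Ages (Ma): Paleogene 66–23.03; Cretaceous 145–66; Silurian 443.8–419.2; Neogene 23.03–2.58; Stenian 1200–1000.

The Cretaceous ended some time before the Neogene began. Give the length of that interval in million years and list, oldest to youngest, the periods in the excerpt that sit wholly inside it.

42.97 million years; Paleogene

The Cretaceous closes at 66 Ma and the Neogene opens at 23.03 Ma, so the interval is 66 − 23.03 = 42.97 Myr.
A period fits inside if it starts at or after 66 Ma and ends at or before 23.03 Ma; oldest first that gives Paleogene.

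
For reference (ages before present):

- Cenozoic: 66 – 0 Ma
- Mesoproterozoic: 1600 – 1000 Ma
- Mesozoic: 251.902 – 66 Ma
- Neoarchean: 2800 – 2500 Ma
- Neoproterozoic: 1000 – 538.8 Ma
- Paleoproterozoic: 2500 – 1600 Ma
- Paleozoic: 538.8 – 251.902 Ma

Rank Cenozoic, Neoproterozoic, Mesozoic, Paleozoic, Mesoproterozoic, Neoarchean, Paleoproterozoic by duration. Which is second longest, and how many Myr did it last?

Mesoproterozoic, 600 million years

Durations: Cenozoic 66; Neoproterozoic 461.2; Mesozoic 185.902; Paleozoic 286.898; Mesoproterozoic 600; Neoarchean 300; Paleoproterozoic 900 Myr.
Sorted longest-first: Paleoproterozoic (900), Mesoproterozoic (600), Neoproterozoic (461.2), Neoarchean (300), Paleozoic (286.898), Mesozoic (185.902), Cenozoic (66).
The second longest is Mesoproterozoic at 600 Myr.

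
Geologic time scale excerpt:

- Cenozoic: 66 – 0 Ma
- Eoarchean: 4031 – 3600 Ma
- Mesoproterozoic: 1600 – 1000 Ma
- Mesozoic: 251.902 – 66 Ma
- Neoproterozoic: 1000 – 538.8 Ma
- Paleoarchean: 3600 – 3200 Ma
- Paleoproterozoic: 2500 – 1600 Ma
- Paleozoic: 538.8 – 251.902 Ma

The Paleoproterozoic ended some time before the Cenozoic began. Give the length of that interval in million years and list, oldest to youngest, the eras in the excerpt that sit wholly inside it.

1534 million years; Mesoproterozoic, Neoproterozoic, Paleozoic, Mesozoic

The Paleoproterozoic closes at 1600 Ma and the Cenozoic opens at 66 Ma, so the interval is 1600 − 66 = 1534 Myr.
An era fits inside if it starts at or after 1600 Ma and ends at or before 66 Ma; oldest first that gives Mesoproterozoic, Neoproterozoic, Paleozoic, Mesozoic.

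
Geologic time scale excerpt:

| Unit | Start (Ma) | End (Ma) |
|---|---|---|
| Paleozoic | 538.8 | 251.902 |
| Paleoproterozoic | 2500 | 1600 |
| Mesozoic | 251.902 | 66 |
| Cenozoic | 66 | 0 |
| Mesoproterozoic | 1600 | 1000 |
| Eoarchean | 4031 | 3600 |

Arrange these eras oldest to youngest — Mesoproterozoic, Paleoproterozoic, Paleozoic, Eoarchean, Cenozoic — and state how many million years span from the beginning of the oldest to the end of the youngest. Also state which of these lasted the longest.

Eoarchean, Paleoproterozoic, Mesoproterozoic, Paleozoic, Cenozoic; total span 4031 Myr; longest is Paleoproterozoic

Start ages (Ma): Eoarchean 4031, Paleoproterozoic 2500, Mesoproterozoic 1600, Paleozoic 538.8, Cenozoic 66.
Ordered oldest to youngest: Eoarchean, Paleoproterozoic, Mesoproterozoic, Paleozoic, Cenozoic.
Span = 4031 − 0 = 4031 Myr.
Durations: Paleoproterozoic 900, Eoarchean 431, Paleozoic 286.898, Mesoproterozoic 600, Cenozoic 66 → longest is Paleoproterozoic (900 Myr).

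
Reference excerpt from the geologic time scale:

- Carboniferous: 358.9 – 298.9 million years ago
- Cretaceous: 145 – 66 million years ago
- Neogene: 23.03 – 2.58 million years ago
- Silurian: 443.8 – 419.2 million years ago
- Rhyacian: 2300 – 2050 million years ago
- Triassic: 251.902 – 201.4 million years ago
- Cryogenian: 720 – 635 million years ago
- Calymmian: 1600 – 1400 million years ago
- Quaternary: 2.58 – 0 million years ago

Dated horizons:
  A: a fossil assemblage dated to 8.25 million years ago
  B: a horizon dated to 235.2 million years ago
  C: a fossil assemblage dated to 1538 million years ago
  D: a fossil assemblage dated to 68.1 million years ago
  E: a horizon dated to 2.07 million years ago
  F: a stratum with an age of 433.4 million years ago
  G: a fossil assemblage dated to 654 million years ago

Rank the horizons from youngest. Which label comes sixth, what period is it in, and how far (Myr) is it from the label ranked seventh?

Sorted youngest-first by Ma: E (2.07), A (8.25), D (68.1), B (235.2), F (433.4), G (654), C (1538).
The sixth youngest is G at 654 Ma, which lies in 720–635 Ma: the Cryogenian.
The seventh youngest is C at 1538 Ma; separation = |654 − 1538| = 884 Myr.

G, in the Cryogenian; 884 million years to C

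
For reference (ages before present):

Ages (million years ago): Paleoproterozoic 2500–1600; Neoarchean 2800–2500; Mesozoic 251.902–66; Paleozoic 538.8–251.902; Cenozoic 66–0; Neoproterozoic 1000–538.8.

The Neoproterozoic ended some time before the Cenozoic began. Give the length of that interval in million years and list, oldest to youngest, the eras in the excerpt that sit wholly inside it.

The Neoproterozoic closes at 538.8 Ma and the Cenozoic opens at 66 Ma, so the interval is 538.8 − 66 = 472.8 Myr.
An era fits inside if it starts at or after 538.8 Ma and ends at or before 66 Ma; oldest first that gives Paleozoic, Mesozoic.

472.8 million years; Paleozoic, Mesozoic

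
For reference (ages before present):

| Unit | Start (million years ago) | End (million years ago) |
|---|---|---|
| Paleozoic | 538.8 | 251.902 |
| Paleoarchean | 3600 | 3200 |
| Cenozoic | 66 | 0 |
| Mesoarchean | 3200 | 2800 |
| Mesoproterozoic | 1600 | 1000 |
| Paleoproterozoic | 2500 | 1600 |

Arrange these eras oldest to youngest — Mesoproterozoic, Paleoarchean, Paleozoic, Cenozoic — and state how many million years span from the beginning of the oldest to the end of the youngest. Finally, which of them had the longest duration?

Start ages (Ma): Paleoarchean 3600, Mesoproterozoic 1600, Paleozoic 538.8, Cenozoic 66.
Ordered oldest to youngest: Paleoarchean, Mesoproterozoic, Paleozoic, Cenozoic.
Span = 3600 − 0 = 3600 Myr.
Durations: Mesoproterozoic 600, Paleoarchean 400, Paleozoic 286.898, Cenozoic 66 → longest is Mesoproterozoic (600 Myr).

Paleoarchean, Mesoproterozoic, Paleozoic, Cenozoic; total span 3600 Myr; longest is Mesoproterozoic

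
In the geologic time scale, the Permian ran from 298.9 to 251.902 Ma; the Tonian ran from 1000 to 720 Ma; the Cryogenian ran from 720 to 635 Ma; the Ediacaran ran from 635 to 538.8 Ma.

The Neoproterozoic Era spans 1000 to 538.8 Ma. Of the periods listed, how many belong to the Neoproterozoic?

3

Periods inside 1000–538.8 Ma: Tonian, Cryogenian, Ediacaran — 3 in total.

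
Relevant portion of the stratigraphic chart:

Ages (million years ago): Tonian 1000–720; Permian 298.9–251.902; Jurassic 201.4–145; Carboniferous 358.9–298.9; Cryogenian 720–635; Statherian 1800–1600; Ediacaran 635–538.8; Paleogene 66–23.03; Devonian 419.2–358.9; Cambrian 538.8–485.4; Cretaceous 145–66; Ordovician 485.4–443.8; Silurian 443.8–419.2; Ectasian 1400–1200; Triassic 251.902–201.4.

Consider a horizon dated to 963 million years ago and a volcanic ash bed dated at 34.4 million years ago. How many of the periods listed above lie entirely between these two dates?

The older date is 963 Ma and the younger is 34.4 Ma.
Periods with start < 963 and end > 34.4 Ma: Cryogenian (720–635), Ediacaran (635–538.8), Cambrian (538.8–485.4), Ordovician (485.4–443.8), Silurian (443.8–419.2), Devonian (419.2–358.9), Carboniferous (358.9–298.9), Permian (298.9–251.902), Triassic (251.902–201.4), Jurassic (201.4–145), Cretaceous (145–66).
That is 11 complete periods.

11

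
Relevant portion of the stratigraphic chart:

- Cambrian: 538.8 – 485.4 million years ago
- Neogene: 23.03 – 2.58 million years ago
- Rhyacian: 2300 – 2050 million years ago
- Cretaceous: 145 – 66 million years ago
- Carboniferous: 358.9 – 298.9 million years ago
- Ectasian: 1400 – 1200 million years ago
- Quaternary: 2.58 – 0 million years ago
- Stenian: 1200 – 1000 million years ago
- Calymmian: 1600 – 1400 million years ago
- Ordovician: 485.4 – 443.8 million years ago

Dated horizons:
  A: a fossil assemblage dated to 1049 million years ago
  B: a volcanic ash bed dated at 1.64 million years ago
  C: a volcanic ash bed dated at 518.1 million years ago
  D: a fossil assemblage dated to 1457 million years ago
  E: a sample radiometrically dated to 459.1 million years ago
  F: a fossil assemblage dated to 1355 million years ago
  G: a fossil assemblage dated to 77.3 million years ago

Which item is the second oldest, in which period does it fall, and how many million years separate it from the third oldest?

Larger Ma means older, so oldest first: D 1457 > F 1355 > A 1049 > C 518.1 > E 459.1 > G 77.3 > B 1.64.
Counting 2 along gives F (1355 Ma); the excerpt puts that inside the Ectasian, 1400–1200 Ma.
Next in line is A (1049 Ma), and 1355 − 1049 = 306 Myr.

F, in the Ectasian; 306 million years to A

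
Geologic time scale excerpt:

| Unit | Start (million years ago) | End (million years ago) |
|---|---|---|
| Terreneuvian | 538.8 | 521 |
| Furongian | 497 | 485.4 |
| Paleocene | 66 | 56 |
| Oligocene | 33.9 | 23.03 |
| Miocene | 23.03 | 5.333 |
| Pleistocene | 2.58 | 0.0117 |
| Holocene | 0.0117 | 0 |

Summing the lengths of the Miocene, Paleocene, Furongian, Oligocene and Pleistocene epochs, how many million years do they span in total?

Duration is start − end for each: (23.03 − 5.333) + (66 − 56) + (497 − 485.4) + (33.9 − 23.03) + (2.58 − 0.0117).
That is 17.697 + 10 + 11.6 + 10.87 + 2.5683, which totals 52.7353 million years.

52.7353 million years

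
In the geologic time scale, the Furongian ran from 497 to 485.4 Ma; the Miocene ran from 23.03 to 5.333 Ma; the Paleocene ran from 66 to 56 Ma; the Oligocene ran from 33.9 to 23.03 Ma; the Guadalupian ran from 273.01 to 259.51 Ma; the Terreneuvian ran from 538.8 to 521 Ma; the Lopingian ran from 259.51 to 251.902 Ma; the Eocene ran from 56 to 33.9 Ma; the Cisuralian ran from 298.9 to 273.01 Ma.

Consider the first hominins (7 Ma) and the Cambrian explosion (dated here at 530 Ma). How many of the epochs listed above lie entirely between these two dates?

7

The older date is 530 Ma and the younger is 7 Ma.
Epochs with start < 530 and end > 7 Ma: Furongian (497–485.4), Cisuralian (298.9–273.01), Guadalupian (273.01–259.51), Lopingian (259.51–251.902), Paleocene (66–56), Eocene (56–33.9), Oligocene (33.9–23.03).
That is 7 complete epochs.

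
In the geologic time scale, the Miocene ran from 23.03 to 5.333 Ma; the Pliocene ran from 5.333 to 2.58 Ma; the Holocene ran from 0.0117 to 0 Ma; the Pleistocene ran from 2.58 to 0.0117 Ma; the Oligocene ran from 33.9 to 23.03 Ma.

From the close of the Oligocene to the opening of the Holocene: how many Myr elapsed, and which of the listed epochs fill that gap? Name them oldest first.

End of Oligocene = 23.03 Ma; start of Holocene = 0.0117 Ma.
Gap = 23.03 − 0.0117 = 23.0183 Myr.
Epochs wholly inside 23.03–0.0117 Ma: Miocene (23.03–5.333), Pliocene (5.333–2.58), Pleistocene (2.58–0.0117).

23.0183 million years; Miocene, Pliocene, Pleistocene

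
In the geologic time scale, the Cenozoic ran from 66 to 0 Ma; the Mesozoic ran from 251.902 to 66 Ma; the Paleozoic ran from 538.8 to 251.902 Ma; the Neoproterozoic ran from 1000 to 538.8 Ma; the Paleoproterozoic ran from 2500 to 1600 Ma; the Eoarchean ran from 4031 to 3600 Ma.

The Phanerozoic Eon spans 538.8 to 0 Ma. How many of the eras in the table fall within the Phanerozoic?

Eras inside 538.8–0 Ma: Paleozoic, Mesozoic, Cenozoic — 3 in total.

3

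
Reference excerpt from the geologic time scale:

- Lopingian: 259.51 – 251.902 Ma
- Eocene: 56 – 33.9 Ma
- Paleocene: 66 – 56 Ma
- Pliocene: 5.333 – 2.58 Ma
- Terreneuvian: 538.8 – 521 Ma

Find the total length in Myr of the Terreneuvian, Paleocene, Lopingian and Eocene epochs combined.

57.508 million years

Duration is start − end for each: (538.8 − 521) + (66 − 56) + (259.51 − 251.902) + (56 − 33.9).
That is 17.8 + 10 + 7.608 + 22.1, which totals 57.508 million years.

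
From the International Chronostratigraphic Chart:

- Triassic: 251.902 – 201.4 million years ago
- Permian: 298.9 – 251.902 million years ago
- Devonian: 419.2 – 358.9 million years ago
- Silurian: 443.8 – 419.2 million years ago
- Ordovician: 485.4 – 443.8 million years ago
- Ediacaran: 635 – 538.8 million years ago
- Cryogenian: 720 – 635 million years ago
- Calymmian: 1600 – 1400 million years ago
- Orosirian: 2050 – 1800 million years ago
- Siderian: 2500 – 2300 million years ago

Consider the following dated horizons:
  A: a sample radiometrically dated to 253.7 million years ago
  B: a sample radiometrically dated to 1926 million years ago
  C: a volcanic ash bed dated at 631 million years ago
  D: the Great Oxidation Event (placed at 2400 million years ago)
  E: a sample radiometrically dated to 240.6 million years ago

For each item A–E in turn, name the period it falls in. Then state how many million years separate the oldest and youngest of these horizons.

A: 253.7 Ma lies in 298.9–251.902 Ma, so Permian.
B: 1926 Ma lies in 2050–1800 Ma, so Orosirian.
C: 631 Ma lies in 635–538.8 Ma, so Ediacaran.
D: 2400 Ma lies in 2500–2300 Ma, so Siderian.
E: 240.6 Ma lies in 251.902–201.4 Ma, so Triassic.
Oldest = 2400 Ma, youngest = 240.6 Ma → span 2159.4 Myr.

A — Permian; B — Orosirian; C — Ediacaran; D — Siderian; E — Triassic; span 2159.4 million years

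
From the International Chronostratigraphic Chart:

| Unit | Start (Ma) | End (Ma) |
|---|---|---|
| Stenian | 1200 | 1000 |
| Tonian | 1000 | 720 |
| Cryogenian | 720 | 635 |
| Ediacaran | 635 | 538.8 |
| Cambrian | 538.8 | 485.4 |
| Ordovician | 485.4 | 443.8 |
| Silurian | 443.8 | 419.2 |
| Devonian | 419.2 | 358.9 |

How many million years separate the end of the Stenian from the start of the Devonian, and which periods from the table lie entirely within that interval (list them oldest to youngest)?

The Stenian closes at 1000 Ma and the Devonian opens at 419.2 Ma, so the interval is 1000 − 419.2 = 580.8 Myr.
A period fits inside if it starts at or after 1000 Ma and ends at or before 419.2 Ma; oldest first that gives Tonian, Cryogenian, Ediacaran, Cambrian, Ordovician, Silurian.

580.8 million years; Tonian, Cryogenian, Ediacaran, Cambrian, Ordovician, Silurian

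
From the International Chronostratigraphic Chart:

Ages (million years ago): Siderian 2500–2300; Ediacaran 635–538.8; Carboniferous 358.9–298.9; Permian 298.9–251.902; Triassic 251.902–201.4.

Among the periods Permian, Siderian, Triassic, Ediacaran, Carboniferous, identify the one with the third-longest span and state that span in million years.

Carboniferous, 60 million years

Start − end for each: Permian 298.9 − 251.902 = 46.998; Siderian 2500 − 2300 = 200; Triassic 251.902 − 201.4 = 50.502; Ediacaran 635 − 538.8 = 96.2; Carboniferous 358.9 − 298.9 = 60.
Ranking these from longest: Siderian > Ediacaran > Carboniferous > Triassic > Permian.
Position 3 in that ranking is Carboniferous, which lasted 60 Myr.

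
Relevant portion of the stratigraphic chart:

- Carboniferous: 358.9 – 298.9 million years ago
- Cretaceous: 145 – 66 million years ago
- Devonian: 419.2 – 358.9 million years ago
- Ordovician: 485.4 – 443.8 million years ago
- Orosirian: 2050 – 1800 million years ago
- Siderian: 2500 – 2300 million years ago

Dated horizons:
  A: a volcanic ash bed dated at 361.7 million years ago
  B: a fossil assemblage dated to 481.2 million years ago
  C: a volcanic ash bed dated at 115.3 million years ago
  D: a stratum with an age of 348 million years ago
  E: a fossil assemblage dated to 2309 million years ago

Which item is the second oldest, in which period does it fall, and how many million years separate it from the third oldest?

B, in the Ordovician; 119.5 million years to A

Sorted oldest-first by Ma: E (2309), B (481.2), A (361.7), D (348), C (115.3).
The second oldest is B at 481.2 Ma, which lies in 485.4–443.8 Ma: the Ordovician.
The third oldest is A at 361.7 Ma; separation = |481.2 − 361.7| = 119.5 Myr.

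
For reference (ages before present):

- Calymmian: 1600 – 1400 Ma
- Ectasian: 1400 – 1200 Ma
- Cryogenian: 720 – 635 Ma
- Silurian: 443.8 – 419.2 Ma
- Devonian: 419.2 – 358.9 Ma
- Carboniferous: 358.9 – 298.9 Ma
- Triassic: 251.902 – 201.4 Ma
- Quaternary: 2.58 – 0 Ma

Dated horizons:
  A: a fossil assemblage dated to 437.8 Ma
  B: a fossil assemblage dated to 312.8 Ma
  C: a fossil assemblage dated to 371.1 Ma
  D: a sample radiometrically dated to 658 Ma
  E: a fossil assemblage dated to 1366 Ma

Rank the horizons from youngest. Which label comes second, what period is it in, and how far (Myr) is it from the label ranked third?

Sorted youngest-first by Ma: B (312.8), C (371.1), A (437.8), D (658), E (1366).
The second youngest is C at 371.1 Ma, which lies in 419.2–358.9 Ma: the Devonian.
The third youngest is A at 437.8 Ma; separation = |371.1 − 437.8| = 66.7 Myr.

C, in the Devonian; 66.7 million years to A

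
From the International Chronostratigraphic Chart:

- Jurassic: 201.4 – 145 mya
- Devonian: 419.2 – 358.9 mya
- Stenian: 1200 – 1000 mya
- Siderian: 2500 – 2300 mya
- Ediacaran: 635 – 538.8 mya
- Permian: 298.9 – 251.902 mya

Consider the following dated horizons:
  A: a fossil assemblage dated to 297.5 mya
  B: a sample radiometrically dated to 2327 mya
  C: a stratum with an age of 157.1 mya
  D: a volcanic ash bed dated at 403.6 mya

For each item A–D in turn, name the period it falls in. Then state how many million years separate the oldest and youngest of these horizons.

Match each age against the start–end ranges in the excerpt: A = 297.5 Ma → Permian (298.9–251.902); B = 2327 Ma → Siderian (2500–2300); C = 157.1 Ma → Jurassic (201.4–145); D = 403.6 Ma → Devonian (419.2–358.9).
The largest age is 2327 Ma and the smallest is 157.1 Ma; their difference is 2169.9 Myr.

A — Permian; B — Siderian; C — Jurassic; D — Devonian; span 2169.9 million years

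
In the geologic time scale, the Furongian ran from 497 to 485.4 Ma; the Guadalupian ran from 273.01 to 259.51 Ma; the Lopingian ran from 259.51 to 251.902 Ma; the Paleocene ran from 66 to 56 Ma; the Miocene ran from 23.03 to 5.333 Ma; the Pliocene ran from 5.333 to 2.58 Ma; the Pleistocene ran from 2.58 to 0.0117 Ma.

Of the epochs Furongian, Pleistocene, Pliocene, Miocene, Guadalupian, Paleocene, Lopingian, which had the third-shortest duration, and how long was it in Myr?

Durations: Furongian 11.6; Pleistocene 2.5683; Pliocene 2.753; Miocene 17.697; Guadalupian 13.5; Paleocene 10; Lopingian 7.608 Myr.
Sorted shortest-first: Pleistocene (2.5683), Pliocene (2.753), Lopingian (7.608), Paleocene (10), Furongian (11.6), Guadalupian (13.5), Miocene (17.697).
The third shortest is Lopingian at 7.608 Myr.

Lopingian, 7.608 million years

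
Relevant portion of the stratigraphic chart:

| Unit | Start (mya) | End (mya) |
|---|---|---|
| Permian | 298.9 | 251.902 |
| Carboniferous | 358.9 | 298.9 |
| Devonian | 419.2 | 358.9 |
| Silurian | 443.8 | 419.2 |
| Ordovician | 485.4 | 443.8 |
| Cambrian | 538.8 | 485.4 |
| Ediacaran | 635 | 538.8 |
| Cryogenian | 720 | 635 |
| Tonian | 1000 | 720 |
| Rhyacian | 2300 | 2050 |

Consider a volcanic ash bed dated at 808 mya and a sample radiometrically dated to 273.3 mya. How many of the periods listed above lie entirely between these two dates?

7

The older date is 808 Ma and the younger is 273.3 Ma.
Periods with start < 808 and end > 273.3 Ma: Cryogenian (720–635), Ediacaran (635–538.8), Cambrian (538.8–485.4), Ordovician (485.4–443.8), Silurian (443.8–419.2), Devonian (419.2–358.9), Carboniferous (358.9–298.9).
That is 7 complete periods.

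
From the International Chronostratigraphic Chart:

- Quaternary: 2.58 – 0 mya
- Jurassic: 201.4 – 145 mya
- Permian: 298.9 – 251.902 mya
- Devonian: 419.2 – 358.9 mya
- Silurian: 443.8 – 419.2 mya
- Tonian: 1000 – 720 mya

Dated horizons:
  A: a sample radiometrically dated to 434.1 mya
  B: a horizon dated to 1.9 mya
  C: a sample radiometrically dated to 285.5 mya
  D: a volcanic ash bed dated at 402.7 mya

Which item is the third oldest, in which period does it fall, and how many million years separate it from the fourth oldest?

C, in the Permian; 283.6 million years to B

Larger Ma means older, so oldest first: A 434.1 > D 402.7 > C 285.5 > B 1.9.
Counting 3 along gives C (285.5 Ma); the excerpt puts that inside the Permian, 298.9–251.902 Ma.
Next in line is B (1.9 Ma), and 285.5 − 1.9 = 283.6 Myr.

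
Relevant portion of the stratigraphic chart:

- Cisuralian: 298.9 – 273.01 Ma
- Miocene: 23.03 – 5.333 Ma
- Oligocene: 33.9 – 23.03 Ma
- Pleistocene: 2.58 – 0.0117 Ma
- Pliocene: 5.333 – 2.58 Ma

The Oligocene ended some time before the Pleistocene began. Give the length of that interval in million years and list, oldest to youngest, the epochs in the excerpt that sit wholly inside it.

20.45 million years; Miocene, Pliocene

End of Oligocene = 23.03 Ma; start of Pleistocene = 2.58 Ma.
Gap = 23.03 − 2.58 = 20.45 Myr.
Epochs wholly inside 23.03–2.58 Ma: Miocene (23.03–5.333), Pliocene (5.333–2.58).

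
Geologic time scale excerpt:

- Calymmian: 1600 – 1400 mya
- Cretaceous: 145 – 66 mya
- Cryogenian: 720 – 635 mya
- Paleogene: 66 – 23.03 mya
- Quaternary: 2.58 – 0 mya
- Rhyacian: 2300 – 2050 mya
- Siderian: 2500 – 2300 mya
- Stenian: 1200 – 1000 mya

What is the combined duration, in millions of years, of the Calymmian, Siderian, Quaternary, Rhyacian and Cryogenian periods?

737.58 million years

Duration is start − end for each: (1600 − 1400) + (2500 − 2300) + (2.58 − 0) + (2300 − 2050) + (720 − 635).
That is 200 + 200 + 2.58 + 250 + 85, which totals 737.58 million years.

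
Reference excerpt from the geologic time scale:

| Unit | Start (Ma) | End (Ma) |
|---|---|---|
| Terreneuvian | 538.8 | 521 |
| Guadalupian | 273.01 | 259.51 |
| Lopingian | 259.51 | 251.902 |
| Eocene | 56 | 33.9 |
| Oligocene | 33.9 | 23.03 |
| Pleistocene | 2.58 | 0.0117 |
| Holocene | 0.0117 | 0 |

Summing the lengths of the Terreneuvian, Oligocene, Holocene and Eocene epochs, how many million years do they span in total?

Each duration: Terreneuvian = 17.8; Oligocene = 10.87; Holocene = 0.0117; Eocene = 22.1.
Sum: 17.8 + 10.87 + 0.0117 + 22.1 = 50.7817 Myr.

50.7817 million years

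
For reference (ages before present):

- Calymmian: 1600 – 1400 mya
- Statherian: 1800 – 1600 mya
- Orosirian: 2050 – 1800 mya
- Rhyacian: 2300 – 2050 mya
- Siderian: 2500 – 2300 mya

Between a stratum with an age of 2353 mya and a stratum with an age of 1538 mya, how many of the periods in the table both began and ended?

3

The older date is 2353 Ma and the younger is 1538 Ma.
Periods with start < 2353 and end > 1538 Ma: Rhyacian (2300–2050), Orosirian (2050–1800), Statherian (1800–1600).
That is 3 complete periods.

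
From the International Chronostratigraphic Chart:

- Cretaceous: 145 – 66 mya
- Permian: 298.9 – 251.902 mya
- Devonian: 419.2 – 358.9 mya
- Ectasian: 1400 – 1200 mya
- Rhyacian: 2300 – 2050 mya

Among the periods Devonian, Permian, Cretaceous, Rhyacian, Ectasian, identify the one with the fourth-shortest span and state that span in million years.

Start − end for each: Devonian 419.2 − 358.9 = 60.3; Permian 298.9 − 251.902 = 46.998; Cretaceous 145 − 66 = 79; Rhyacian 2300 − 2050 = 250; Ectasian 1400 − 1200 = 200.
Ranking these from shortest: Permian < Devonian < Cretaceous < Ectasian < Rhyacian.
Position 4 in that ranking is Ectasian, which lasted 200 Myr.

Ectasian, 200 million years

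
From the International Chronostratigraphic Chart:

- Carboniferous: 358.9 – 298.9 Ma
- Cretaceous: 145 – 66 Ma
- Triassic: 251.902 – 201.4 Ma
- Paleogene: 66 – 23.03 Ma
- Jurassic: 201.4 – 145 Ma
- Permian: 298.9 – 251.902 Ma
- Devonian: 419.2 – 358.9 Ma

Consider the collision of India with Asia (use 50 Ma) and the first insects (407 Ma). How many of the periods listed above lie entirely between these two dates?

5

The older date is 407 Ma and the younger is 50 Ma.
Periods with start < 407 and end > 50 Ma: Carboniferous (358.9–298.9), Permian (298.9–251.902), Triassic (251.902–201.4), Jurassic (201.4–145), Cretaceous (145–66).
That is 5 complete periods.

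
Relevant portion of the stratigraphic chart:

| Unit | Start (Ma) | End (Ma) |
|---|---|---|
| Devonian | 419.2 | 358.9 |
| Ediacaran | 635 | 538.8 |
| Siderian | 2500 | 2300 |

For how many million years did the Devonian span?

419.2 − 358.9 = 60.3 million years.

60.3 million years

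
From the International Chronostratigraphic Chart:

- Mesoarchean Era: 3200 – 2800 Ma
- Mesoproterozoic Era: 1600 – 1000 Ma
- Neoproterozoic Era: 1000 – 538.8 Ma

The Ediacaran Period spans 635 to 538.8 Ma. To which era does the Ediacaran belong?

Neoproterozoic

The Ediacaran (635–538.8 Ma) lies entirely within 1000–538.8 Ma, the Neoproterozoic Era.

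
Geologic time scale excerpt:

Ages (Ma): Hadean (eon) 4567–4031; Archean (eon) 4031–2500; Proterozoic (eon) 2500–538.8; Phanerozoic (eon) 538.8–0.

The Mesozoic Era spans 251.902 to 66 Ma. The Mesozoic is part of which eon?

The Mesozoic (251.902–66 Ma) lies entirely within 538.8–0 Ma, the Phanerozoic Eon.

Phanerozoic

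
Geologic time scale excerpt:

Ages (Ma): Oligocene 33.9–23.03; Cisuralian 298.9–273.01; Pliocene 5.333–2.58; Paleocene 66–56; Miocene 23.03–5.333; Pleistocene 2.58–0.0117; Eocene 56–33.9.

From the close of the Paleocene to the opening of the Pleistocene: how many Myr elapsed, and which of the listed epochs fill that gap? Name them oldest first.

End of Paleocene = 56 Ma; start of Pleistocene = 2.58 Ma.
Gap = 56 − 2.58 = 53.42 Myr.
Epochs wholly inside 56–2.58 Ma: Eocene (56–33.9), Oligocene (33.9–23.03), Miocene (23.03–5.333), Pliocene (5.333–2.58).

53.42 million years; Eocene, Oligocene, Miocene, Pliocene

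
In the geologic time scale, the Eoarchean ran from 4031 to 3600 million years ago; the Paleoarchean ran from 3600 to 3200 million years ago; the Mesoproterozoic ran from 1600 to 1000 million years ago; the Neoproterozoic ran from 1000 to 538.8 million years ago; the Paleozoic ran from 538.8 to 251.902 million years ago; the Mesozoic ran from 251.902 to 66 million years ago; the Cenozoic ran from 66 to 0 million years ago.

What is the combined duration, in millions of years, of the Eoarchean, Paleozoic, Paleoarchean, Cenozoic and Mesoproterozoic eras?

Each duration: Eoarchean = 431; Paleozoic = 286.898; Paleoarchean = 400; Cenozoic = 66; Mesoproterozoic = 600.
Sum: 431 + 286.898 + 400 + 66 + 600 = 1783.898 Myr.

1783.898 million years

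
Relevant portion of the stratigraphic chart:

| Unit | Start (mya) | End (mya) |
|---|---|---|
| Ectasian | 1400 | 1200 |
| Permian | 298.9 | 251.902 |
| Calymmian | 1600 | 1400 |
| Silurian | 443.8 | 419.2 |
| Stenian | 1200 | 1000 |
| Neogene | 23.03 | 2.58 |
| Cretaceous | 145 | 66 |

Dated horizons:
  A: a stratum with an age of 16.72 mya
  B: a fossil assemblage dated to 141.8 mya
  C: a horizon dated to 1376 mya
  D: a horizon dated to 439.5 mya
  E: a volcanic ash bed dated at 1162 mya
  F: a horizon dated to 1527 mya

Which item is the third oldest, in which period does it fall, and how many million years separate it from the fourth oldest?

Sorted oldest-first by Ma: F (1527), C (1376), E (1162), D (439.5), B (141.8), A (16.72).
The third oldest is E at 1162 Ma, which lies in 1200–1000 Ma: the Stenian.
The fourth oldest is D at 439.5 Ma; separation = |1162 − 439.5| = 722.5 Myr.

E, in the Stenian; 722.5 million years to D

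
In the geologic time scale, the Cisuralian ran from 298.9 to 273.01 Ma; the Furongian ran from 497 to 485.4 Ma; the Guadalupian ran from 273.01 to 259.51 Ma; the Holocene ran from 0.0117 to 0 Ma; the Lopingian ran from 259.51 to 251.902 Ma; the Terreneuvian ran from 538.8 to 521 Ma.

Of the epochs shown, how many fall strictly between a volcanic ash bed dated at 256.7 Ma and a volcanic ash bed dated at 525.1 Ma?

525.1 Ma sits inside the Terreneuvian (538.8–521) and 256.7 Ma inside the Lopingian (259.51–251.902); neither of those is wholly between the two dates.
The listed epochs lying completely between them are Furongian, Cisuralian, Guadalupian — 3 in all.

3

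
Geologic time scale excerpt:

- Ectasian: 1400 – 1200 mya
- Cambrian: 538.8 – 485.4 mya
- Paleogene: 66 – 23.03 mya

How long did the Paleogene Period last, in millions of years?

42.97 million years

66 − 23.03 = 42.97 million years.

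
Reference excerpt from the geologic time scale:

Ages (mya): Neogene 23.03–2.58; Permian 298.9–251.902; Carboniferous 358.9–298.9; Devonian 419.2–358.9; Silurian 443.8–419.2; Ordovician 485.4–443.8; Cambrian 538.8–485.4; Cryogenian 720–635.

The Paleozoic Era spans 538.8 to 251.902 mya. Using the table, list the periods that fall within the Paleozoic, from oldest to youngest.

Cambrian, Ordovician, Silurian, Devonian, Carboniferous, Permian

Periods with both bounds inside 538.8–251.902 Ma: Cambrian (538.8–485.4), Ordovician (485.4–443.8), Silurian (443.8–419.2), Devonian (419.2–358.9), Carboniferous (358.9–298.9), Permian (298.9–251.902).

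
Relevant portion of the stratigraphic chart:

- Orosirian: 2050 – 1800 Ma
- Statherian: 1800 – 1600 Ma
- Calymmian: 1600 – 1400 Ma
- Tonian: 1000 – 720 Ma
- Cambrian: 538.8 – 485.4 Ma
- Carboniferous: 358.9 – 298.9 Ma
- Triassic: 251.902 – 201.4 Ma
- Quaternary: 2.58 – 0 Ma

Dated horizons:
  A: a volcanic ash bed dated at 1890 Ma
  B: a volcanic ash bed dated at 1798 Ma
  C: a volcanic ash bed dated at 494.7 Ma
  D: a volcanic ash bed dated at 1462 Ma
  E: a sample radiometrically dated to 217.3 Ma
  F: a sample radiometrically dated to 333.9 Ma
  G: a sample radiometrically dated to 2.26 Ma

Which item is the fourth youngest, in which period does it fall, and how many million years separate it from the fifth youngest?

C, in the Cambrian; 967.3 million years to D

Smaller Ma means younger, so youngest first: G 2.26 < E 217.3 < F 333.9 < C 494.7 < D 1462 < B 1798 < A 1890.
Counting 4 along gives C (494.7 Ma); the excerpt puts that inside the Cambrian, 538.8–485.4 Ma.
Next in line is D (1462 Ma), and 1462 − 494.7 = 967.3 Myr.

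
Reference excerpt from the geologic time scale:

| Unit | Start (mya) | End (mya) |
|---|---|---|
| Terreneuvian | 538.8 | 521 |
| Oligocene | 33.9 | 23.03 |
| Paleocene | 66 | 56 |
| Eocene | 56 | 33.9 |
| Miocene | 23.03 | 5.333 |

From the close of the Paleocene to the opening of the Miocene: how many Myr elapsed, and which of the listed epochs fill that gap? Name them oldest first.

32.97 million years; Eocene, Oligocene

The Paleocene closes at 56 Ma and the Miocene opens at 23.03 Ma, so the interval is 56 − 23.03 = 32.97 Myr.
An epoch fits inside if it starts at or after 56 Ma and ends at or before 23.03 Ma; oldest first that gives Eocene, Oligocene.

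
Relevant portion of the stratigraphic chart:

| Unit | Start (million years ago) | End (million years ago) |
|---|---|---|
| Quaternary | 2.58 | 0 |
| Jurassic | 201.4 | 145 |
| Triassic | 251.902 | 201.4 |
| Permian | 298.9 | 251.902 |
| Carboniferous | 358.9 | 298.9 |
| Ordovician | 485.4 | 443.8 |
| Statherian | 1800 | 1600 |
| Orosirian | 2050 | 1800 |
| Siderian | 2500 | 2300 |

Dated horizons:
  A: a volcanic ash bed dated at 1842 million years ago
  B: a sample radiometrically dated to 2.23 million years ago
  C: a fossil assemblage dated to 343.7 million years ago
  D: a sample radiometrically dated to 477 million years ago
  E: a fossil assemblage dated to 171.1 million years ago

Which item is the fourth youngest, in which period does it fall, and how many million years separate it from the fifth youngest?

Sorted youngest-first by Ma: B (2.23), E (171.1), C (343.7), D (477), A (1842).
The fourth youngest is D at 477 Ma, which lies in 485.4–443.8 Ma: the Ordovician.
The fifth youngest is A at 1842 Ma; separation = |477 − 1842| = 1365 Myr.

D, in the Ordovician; 1365 million years to A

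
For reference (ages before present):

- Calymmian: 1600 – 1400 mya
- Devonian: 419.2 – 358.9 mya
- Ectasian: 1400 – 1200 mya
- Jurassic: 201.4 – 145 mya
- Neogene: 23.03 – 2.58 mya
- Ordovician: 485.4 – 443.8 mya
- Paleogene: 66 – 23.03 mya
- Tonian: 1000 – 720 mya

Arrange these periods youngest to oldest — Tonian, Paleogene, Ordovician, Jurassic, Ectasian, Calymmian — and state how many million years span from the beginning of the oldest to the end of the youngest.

Paleogene, Jurassic, Ordovician, Tonian, Ectasian, Calymmian; total span 1576.97 Myr

From the excerpt: Tonian 1000–720; Paleogene 66–23.03; Ordovician 485.4–443.8; Jurassic 201.4–145; Ectasian 1400–1200; Calymmian 1600–1400 (Ma).
Larger Ma is earlier, so the oldest is Calymmian and the youngest is Paleogene; youngest to oldest: Paleogene, Jurassic, Ordovician, Tonian, Ectasian, Calymmian.
Oldest start 1600 minus youngest end 23.03 gives 1576.97 Myr overall.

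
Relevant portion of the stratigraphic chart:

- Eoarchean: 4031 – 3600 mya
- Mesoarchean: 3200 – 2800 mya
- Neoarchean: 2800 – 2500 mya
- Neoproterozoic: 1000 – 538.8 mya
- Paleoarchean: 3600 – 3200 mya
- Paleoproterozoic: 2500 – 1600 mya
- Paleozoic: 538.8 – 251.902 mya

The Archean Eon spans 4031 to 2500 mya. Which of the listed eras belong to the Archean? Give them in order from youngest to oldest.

Eras with both bounds inside 4031–2500 Ma: Neoarchean (2800–2500), Mesoarchean (3200–2800), Paleoarchean (3600–3200), Eoarchean (4031–3600).

Neoarchean, Mesoarchean, Paleoarchean, Eoarchean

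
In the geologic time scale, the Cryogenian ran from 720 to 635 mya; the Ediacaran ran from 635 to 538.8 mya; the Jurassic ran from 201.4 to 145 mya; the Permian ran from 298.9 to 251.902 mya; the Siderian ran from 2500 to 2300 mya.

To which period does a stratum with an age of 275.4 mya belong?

275.4 Ma lies between 298.9 and 251.902 Ma, so it falls in the Permian.

Permian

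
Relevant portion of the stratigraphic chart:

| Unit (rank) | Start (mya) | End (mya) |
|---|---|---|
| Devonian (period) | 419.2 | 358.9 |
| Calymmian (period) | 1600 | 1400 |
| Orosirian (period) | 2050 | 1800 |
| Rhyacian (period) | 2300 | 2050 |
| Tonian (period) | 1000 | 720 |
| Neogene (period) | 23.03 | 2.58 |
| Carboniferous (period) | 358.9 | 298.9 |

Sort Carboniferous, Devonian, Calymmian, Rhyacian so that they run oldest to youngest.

Rhyacian, then Calymmian, then Devonian, then Carboniferous

Sorting by start age (descending Ma, since larger Ma = older): Rhyacian began 2300, Calymmian began 1600, Devonian began 419.2, Carboniferous began 358.9.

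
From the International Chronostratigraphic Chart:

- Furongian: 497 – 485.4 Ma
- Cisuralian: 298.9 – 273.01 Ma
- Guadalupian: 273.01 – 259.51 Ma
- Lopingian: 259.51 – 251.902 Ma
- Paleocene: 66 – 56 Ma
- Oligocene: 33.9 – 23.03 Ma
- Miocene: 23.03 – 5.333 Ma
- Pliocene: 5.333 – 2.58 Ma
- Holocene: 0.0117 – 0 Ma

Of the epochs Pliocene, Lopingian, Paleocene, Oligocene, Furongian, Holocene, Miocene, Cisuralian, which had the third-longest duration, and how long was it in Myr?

Durations: Pliocene 2.753; Lopingian 7.608; Paleocene 10; Oligocene 10.87; Furongian 11.6; Holocene 0.0117; Miocene 17.697; Cisuralian 25.89 Myr.
Sorted longest-first: Cisuralian (25.89), Miocene (17.697), Furongian (11.6), Oligocene (10.87), Paleocene (10), Lopingian (7.608), Pliocene (2.753), Holocene (0.0117).
The third longest is Furongian at 11.6 Myr.

Furongian, 11.6 million years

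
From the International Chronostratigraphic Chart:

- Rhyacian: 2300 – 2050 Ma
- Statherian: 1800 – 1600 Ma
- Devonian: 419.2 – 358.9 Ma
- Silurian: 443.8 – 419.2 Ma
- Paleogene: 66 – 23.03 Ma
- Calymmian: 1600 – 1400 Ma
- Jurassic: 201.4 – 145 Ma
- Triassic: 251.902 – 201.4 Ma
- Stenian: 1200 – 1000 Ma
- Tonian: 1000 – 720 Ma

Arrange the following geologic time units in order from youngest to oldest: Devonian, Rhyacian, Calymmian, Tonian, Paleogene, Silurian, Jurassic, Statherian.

Sorting by start age (ascending Ma, since larger Ma = older): Paleogene began 66, Jurassic began 201.4, Devonian began 419.2, Silurian began 443.8, Tonian began 1000, Calymmian began 1600, Statherian began 1800, Rhyacian began 2300.

Paleogene → Jurassic → Devonian → Silurian → Tonian → Calymmian → Statherian → Rhyacian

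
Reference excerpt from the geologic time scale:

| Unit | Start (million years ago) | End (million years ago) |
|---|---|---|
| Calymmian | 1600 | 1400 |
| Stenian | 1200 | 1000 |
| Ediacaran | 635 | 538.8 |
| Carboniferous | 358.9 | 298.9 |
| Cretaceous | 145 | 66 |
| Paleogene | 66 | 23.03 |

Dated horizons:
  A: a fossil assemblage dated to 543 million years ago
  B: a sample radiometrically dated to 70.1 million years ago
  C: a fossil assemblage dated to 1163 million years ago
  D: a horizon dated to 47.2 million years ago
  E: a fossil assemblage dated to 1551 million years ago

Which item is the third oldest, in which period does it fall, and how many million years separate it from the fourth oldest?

A, in the Ediacaran; 472.9 million years to B

Larger Ma means older, so oldest first: E 1551 > C 1163 > A 543 > B 70.1 > D 47.2.
Counting 3 along gives A (543 Ma); the excerpt puts that inside the Ediacaran, 635–538.8 Ma.
Next in line is B (70.1 Ma), and 543 − 70.1 = 472.9 Myr.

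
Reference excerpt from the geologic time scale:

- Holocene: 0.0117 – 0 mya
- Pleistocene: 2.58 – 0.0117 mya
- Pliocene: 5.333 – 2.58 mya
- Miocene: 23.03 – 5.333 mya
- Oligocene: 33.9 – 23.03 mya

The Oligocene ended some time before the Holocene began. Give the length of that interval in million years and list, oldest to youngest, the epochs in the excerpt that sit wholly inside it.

The Oligocene closes at 23.03 Ma and the Holocene opens at 0.0117 Ma, so the interval is 23.03 − 0.0117 = 23.0183 Myr.
An epoch fits inside if it starts at or after 23.03 Ma and ends at or before 0.0117 Ma; oldest first that gives Miocene, Pliocene, Pleistocene.

23.0183 million years; Miocene, Pliocene, Pleistocene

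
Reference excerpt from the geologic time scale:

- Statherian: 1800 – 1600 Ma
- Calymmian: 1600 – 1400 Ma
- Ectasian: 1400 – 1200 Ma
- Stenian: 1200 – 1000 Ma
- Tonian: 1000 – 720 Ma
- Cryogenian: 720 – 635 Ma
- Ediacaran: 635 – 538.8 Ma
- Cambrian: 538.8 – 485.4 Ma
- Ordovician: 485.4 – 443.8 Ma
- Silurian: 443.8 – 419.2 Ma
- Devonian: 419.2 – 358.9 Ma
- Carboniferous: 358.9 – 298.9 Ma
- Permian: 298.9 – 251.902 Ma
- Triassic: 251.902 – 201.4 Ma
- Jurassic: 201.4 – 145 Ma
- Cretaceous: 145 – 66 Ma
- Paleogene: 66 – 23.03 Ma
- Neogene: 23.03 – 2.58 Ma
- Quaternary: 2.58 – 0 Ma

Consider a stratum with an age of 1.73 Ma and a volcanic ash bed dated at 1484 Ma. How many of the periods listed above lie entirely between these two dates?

16

1484 Ma sits inside the Calymmian (1600–1400) and 1.73 Ma inside the Quaternary (2.58–0); neither of those is wholly between the two dates.
The listed periods lying completely between them are Ectasian, Stenian, Tonian, Cryogenian, Ediacaran, Cambrian, Ordovician, Silurian, Devonian, Carboniferous, Permian, Triassic, Jurassic, Cretaceous, Paleogene, Neogene — 16 in all.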